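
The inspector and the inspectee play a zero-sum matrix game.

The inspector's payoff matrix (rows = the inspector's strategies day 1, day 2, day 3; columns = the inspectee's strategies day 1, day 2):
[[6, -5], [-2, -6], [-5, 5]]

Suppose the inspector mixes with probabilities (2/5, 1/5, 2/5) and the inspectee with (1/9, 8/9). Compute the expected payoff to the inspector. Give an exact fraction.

-16/15

Against (1/9, 8/9), each row's expected payoff is day 1: -34/9; day 2: -50/9; day 3: 35/9.
Taking the (2/5, 1/5, 2/5)-weighted average: (2/5)·(-34/9) + (1/5)·(-50/9) + (2/5)·(35/9) = -16/15.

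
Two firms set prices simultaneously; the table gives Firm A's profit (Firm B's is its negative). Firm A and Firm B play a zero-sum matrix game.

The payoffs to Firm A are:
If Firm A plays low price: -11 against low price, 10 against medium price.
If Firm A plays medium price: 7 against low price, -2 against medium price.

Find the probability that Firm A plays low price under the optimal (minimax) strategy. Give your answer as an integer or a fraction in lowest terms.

Row minima are -11 and -2, so Firm A's maximin is -2; column maxima are 7 and 10, so Firm B's minimax is 7. These differ, so the equilibrium is in mixed strategies.
Let Firm A play low price with probability p. Firm B is indifferent when −11p + 7(1−p) = 10p − 2(1−p), giving p = 3/10.

3/10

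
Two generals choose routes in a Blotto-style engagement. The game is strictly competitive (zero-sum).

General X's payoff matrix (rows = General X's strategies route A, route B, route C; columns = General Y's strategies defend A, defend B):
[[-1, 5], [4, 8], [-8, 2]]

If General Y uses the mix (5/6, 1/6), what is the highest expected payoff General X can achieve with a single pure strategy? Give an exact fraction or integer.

14/3

route A: (-1)·(5/6) + (5)·(1/6) = 0.
route B: (4)·(5/6) + (8)·(1/6) = 14/3.
route C: (-8)·(5/6) + (2)·(1/6) = -19/3.
The best pure response is route B with expected payoff 14/3.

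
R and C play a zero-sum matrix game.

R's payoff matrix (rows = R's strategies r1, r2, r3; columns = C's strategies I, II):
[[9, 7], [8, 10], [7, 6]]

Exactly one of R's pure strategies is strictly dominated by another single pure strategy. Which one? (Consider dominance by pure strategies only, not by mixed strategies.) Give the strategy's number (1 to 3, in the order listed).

Compare r3 with r1: 9 > 7, 7 > 6.
So r1 strictly dominates r3 for R; r3 is strictly dominated.

3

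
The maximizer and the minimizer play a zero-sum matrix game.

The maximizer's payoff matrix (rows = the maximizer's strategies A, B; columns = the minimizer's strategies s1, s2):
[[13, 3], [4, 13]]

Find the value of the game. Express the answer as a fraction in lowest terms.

Row minima are 3 and 4, so the maximizer's maximin is 4; column maxima are 13 and 13, so the minimizer's minimax is 13. These differ, so the equilibrium is in mixed strategies.
Let the maximizer play A with probability p. The minimizer is indifferent when 13p + 4(1−p) = 3p + 13(1−p), giving p = 9/19.
Let the minimizer play s1 with probability q. The maximizer is indifferent when 13q + 3(1−q) = 4q + 13(1−q), giving q = 10/19.
The value is 13·(10/19) + (3)·(9/19) = 157/19.

157/19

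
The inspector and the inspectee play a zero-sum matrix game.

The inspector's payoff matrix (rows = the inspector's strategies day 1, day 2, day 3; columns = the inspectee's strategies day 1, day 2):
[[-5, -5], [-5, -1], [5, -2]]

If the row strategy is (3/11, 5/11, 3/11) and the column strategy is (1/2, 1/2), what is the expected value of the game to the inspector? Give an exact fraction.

Against (1/2, 1/2), each row's expected payoff is day 1: -5; day 2: -3; day 3: 3/2.
Taking the (3/11, 5/11, 3/11)-weighted average: (3/11)·(-5) + (5/11)·(-3) + (3/11)·(3/2) = -51/22.

-51/22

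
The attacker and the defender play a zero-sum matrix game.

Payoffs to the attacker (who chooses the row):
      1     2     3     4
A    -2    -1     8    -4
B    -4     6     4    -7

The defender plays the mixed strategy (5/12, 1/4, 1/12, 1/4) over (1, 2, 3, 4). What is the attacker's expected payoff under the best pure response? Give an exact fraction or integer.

-17/12

A: (-2)·(5/12) + (-1)·(1/4) + (8)·(1/12) + (-4)·(1/4) = -17/12.
B: (-4)·(5/12) + (6)·(1/4) + (4)·(1/12) + (-7)·(1/4) = -19/12.
The best pure response is A with expected payoff -17/12.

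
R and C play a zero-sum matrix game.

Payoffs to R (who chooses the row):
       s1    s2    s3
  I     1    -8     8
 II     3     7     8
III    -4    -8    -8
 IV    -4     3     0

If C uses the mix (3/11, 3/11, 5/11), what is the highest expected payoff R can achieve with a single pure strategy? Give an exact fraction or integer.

I: (1)·(3/11) + (-8)·(3/11) + (8)·(5/11) = 19/11.
II: (3)·(3/11) + (7)·(3/11) + (8)·(5/11) = 70/11.
III: (-4)·(3/11) + (-8)·(3/11) + (-8)·(5/11) = -76/11.
IV: (-4)·(3/11) + (3)·(3/11) + (0)·(5/11) = -3/11.
The best pure response is II with expected payoff 70/11.

70/11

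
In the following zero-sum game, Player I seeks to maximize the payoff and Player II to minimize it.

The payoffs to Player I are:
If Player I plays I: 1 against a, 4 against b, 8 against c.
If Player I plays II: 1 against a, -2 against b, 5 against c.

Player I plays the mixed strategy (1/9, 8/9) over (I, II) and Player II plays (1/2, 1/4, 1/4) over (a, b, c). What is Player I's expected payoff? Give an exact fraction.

3/2

Against (1/2, 1/4, 1/4), each row's expected payoff is I: 7/2; II: 5/4.
Taking the (1/9, 8/9)-weighted average: (1/9)·(7/2) + (8/9)·(5/4) = 3/2.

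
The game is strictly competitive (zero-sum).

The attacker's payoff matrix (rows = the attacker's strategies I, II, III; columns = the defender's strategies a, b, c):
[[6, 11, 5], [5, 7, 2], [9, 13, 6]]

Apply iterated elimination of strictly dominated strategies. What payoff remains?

Row I is strictly dominated by row III (9>6, 13>11, 6>5); eliminate I.
Column b is strictly dominated by a for the defender (5<7, 9<13); eliminate b.
Row II is strictly dominated by row III (9>5, 6>2); eliminate II.
Column a is strictly dominated by c for the defender (6<9); eliminate a.
Only (III, c) remains, with payoff 6.

6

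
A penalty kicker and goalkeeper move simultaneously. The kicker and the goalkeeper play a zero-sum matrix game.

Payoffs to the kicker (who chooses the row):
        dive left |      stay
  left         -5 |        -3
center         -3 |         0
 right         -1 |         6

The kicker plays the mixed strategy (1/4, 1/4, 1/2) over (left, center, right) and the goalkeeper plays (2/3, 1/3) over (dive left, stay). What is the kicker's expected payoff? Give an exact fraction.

-11/12

Against (2/3, 1/3), each row's expected payoff is left: -13/3; center: -2; right: 4/3.
Taking the (1/4, 1/4, 1/2)-weighted average: (1/4)·(-13/3) + (1/4)·(-2) + (1/2)·(4/3) = -11/12.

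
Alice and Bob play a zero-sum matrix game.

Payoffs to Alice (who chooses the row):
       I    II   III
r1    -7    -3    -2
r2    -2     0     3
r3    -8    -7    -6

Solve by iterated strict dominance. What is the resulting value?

Row r1 is strictly dominated by row r2 (-2>-7, 0>-3, 3>-2); eliminate r1.
Column III is strictly dominated by I for Bob (-2<3, -8<-6); eliminate III.
Row r3 is strictly dominated by row r2 (-2>-8, 0>-7); eliminate r3.
Column II is strictly dominated by I for Bob (-2<0); eliminate II.
Only (r2, I) remains, with payoff -2.

-2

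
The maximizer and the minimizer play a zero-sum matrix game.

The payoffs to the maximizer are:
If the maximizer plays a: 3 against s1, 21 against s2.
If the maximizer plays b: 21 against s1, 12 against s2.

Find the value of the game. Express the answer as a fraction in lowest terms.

Row minima are 3 and 12, so the maximizer's maximin is 12; column maxima are 21 and 21, so the minimizer's minimax is 21. These differ, so the equilibrium is in mixed strategies.
Let the maximizer play a with probability p. The minimizer is indifferent when 3p + 21(1−p) = 21p + 12(1−p), giving p = 1/3.
Let the minimizer play s1 with probability q. The maximizer is indifferent when 3q + 21(1−q) = 21q + 12(1−q), giving q = 1/3.
The value is 3·(1/3) + (21)·(2/3) = 15.

15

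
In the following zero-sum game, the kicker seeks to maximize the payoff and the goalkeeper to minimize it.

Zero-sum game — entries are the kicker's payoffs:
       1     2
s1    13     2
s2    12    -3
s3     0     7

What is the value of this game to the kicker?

91/18

Row s2 is strictly dominated by row s1, so the kicker never plays it.
The remaining 2×2 game on (s1, s3) × (1, 2) has no saddle point. Let the kicker play s1 with probability p; indifference gives 13p = 2p + 7(1−p), so p = 7/18.
Similarly the goalkeeper's optimal q on 1 is 5/18, and the value is 13·(5/18) + (2)·(13/18) = 91/18.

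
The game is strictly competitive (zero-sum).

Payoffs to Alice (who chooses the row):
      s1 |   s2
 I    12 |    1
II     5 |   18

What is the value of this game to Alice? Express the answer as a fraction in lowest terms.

211/24

Row minima are 1 and 5, so Alice's maximin is 5; column maxima are 12 and 18, so Bob's minimax is 12. These differ, so the equilibrium is in mixed strategies.
Let Alice play I with probability p. Bob is indifferent when 12p + 5(1−p) = p + 18(1−p), giving p = 13/24.
Let Bob play s1 with probability q. Alice is indifferent when 12q + (1−q) = 5q + 18(1−q), giving q = 17/24.
The value is 12·(17/24) + (1)·(7/24) = 211/24.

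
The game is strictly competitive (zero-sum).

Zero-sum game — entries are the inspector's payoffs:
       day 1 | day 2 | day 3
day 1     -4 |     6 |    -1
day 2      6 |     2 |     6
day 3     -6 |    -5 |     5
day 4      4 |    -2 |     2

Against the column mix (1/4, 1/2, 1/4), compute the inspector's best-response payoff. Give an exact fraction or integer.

day 1: (-4)·(1/4) + (6)·(1/2) + (-1)·(1/4) = 7/4.
day 2: (6)·(1/4) + (2)·(1/2) + (6)·(1/4) = 4.
day 3: (-6)·(1/4) + (-5)·(1/2) + (5)·(1/4) = -11/4.
day 4: (4)·(1/4) + (-2)·(1/2) + (2)·(1/4) = 1/2.
The best pure response is day 2 with expected payoff 4.

4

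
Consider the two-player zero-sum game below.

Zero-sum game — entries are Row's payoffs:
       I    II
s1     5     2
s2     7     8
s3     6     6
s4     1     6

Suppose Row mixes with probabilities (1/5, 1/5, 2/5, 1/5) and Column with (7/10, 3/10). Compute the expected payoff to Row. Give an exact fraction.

Against (7/10, 3/10), each row's expected payoff is s1: 41/10; s2: 73/10; s3: 6; s4: 5/2.
Taking the (1/5, 1/5, 2/5, 1/5)-weighted average: (1/5)·(41/10) + (1/5)·(73/10) + (2/5)·(6) + (1/5)·(5/2) = 259/50.

259/50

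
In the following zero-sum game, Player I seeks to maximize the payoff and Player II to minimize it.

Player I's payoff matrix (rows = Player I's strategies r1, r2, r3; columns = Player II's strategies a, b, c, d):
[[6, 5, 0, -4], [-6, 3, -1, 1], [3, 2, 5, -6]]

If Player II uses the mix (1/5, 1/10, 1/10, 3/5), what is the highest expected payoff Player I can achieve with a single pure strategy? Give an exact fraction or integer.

r1: (6)·(1/5) + (5)·(1/10) + (0)·(1/10) + (-4)·(3/5) = -7/10.
r2: (-6)·(1/5) + (3)·(1/10) + (-1)·(1/10) + (1)·(3/5) = -2/5.
r3: (3)·(1/5) + (2)·(1/10) + (5)·(1/10) + (-6)·(3/5) = -23/10.
The best pure response is r2 with expected payoff -2/5.

-2/5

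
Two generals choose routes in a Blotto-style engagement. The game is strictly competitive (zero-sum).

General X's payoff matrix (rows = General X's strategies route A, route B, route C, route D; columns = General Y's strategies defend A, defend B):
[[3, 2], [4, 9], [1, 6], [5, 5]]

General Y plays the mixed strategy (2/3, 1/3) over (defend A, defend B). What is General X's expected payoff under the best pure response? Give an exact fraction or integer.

route A: (3)·(2/3) + (2)·(1/3) = 8/3.
route B: (4)·(2/3) + (9)·(1/3) = 17/3.
route C: (1)·(2/3) + (6)·(1/3) = 8/3.
route D: (5)·(2/3) + (5)·(1/3) = 5.
The best pure response is route B with expected payoff 17/3.

17/3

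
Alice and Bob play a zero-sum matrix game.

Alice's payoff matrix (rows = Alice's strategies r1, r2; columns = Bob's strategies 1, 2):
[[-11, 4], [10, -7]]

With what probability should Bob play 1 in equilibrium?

11/32

Row minima are -11 and -7, so Alice's maximin is -7; column maxima are 10 and 4, so Bob's minimax is 4. These differ, so the equilibrium is in mixed strategies.
Let Bob play 1 with probability q. Alice is indifferent when −11q + 4(1−q) = 10q − 7(1−q), giving q = 11/32.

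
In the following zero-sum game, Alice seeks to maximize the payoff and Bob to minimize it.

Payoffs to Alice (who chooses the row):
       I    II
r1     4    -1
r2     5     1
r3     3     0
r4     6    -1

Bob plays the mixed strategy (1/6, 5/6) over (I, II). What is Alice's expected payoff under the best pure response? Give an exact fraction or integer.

5/3

r1: (4)·(1/6) + (-1)·(5/6) = -1/6.
r2: (5)·(1/6) + (1)·(5/6) = 5/3.
r3: (3)·(1/6) + (0)·(5/6) = 1/2.
r4: (6)·(1/6) + (-1)·(5/6) = 1/6.
The best pure response is r2 with expected payoff 5/3.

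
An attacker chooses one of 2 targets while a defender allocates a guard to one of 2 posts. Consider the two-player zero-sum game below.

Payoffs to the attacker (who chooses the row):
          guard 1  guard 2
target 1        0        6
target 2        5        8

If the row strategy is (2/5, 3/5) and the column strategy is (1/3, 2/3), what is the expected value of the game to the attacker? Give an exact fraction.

Against (1/3, 2/3), each row's expected payoff is target 1: 4; target 2: 7.
Taking the (2/5, 3/5)-weighted average: (2/5)·(4) + (3/5)·(7) = 29/5.

29/5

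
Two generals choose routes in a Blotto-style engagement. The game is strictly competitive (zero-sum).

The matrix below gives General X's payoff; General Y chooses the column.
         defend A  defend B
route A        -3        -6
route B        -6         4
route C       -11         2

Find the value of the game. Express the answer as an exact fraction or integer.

-48/13

Row route C is strictly dominated by row route B, so General X never plays it.
The remaining 2×2 game on (route A, route B) × (defend A, defend B) has no saddle point. Let General X play route A with probability p; indifference gives −3p − 6(1−p) = −6p + 4(1−p), so p = 10/13.
Similarly General Y's optimal q on defend A is 10/13, and the value is -3·(10/13) + (-6)·(3/13) = -48/13.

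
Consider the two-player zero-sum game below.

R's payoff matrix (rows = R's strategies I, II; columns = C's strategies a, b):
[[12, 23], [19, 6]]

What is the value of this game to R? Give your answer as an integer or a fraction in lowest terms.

365/24

Row minima are 12 and 6, so R's maximin is 12; column maxima are 19 and 23, so C's minimax is 19. These differ, so the equilibrium is in mixed strategies.
Let R play I with probability p. C is indifferent when 12p + 19(1−p) = 23p + 6(1−p), giving p = 13/24.
Let C play a with probability q. R is indifferent when 12q + 23(1−q) = 19q + 6(1−q), giving q = 17/24.
The value is 12·(17/24) + (23)·(7/24) = 365/24.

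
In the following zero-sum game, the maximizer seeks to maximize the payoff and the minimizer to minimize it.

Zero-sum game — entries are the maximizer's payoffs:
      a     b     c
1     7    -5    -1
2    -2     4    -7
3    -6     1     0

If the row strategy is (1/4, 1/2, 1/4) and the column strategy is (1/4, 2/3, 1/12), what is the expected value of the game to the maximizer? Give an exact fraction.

Against (1/4, 2/3, 1/12), each row's expected payoff is 1: -5/3; 2: 19/12; 3: -5/6.
Taking the (1/4, 1/2, 1/4)-weighted average: (1/4)·(-5/3) + (1/2)·(19/12) + (1/4)·(-5/6) = 1/6.

1/6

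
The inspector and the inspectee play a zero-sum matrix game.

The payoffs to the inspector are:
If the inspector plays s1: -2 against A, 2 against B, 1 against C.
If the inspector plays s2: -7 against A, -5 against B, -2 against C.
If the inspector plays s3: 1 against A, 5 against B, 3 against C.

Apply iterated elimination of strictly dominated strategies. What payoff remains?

1

Column B is strictly dominated by A for the inspectee (-2<2, -7<-5, 1<5); eliminate B.
Column C is strictly dominated by A for the inspectee (-2<1, -7<-2, 1<3); eliminate C.
Row s1 is strictly dominated by row s3 (1>-2); eliminate s1.
Row s2 is strictly dominated by row s3 (1>-7); eliminate s2.
Only (s3, A) remains, with payoff 1.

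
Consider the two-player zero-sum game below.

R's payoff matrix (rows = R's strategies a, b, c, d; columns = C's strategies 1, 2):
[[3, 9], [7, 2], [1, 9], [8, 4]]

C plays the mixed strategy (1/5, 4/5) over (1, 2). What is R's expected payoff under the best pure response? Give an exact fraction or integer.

39/5

a: (3)·(1/5) + (9)·(4/5) = 39/5.
b: (7)·(1/5) + (2)·(4/5) = 3.
c: (1)·(1/5) + (9)·(4/5) = 37/5.
d: (8)·(1/5) + (4)·(4/5) = 24/5.
The best pure response is a with expected payoff 39/5.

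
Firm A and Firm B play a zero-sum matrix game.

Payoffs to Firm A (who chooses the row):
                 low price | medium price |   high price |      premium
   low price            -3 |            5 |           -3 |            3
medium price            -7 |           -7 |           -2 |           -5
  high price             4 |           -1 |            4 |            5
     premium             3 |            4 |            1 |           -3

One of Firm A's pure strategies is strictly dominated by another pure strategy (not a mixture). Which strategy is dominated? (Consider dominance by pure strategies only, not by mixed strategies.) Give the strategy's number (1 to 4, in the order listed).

Compare medium price with high price: 4 > -7, -1 > -7, 4 > -2, 5 > -5.
So high price strictly dominates medium price for Firm A; medium price is strictly dominated.

2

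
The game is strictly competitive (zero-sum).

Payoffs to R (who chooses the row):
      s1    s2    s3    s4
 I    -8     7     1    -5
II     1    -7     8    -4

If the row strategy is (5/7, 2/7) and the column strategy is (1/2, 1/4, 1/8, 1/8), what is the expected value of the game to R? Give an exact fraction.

Against (1/2, 1/4, 1/8, 1/8), each row's expected payoff is I: -11/4; II: -3/4.
Taking the (5/7, 2/7)-weighted average: (5/7)·(-11/4) + (2/7)·(-3/4) = -61/28.

-61/28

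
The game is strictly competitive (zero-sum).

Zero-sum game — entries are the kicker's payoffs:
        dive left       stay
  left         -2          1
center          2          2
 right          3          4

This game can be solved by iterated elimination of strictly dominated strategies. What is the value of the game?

Row left is strictly dominated by row center (2>-2, 2>1); eliminate left.
Row center is strictly dominated by row right (3>2, 4>2); eliminate center.
Column stay is strictly dominated by dive left for the goalkeeper (3<4); eliminate stay.
Only (right, dive left) remains, with payoff 3.

3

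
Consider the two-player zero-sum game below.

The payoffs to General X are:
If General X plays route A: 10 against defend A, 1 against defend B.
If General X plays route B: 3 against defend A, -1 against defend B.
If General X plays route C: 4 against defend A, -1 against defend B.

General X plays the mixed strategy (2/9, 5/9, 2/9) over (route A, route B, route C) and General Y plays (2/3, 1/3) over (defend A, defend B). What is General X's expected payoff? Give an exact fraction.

Against (2/3, 1/3), each row's expected payoff is route A: 7; route B: 5/3; route C: 7/3.
Taking the (2/9, 5/9, 2/9)-weighted average: (2/9)·(7) + (5/9)·(5/3) + (2/9)·(7/3) = 3.

3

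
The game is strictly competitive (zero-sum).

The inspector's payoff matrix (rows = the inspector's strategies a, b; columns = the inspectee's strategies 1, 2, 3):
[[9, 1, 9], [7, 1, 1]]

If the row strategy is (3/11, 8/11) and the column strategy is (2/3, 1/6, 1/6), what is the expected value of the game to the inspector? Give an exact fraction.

Against (2/3, 1/6, 1/6), each row's expected payoff is a: 23/3; b: 5.
Taking the (3/11, 8/11)-weighted average: (3/11)·(23/3) + (8/11)·(5) = 63/11.

63/11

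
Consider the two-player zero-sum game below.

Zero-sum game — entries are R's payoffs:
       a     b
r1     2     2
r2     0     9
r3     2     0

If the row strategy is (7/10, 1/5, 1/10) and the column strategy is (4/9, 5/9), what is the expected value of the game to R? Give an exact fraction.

112/45

Against (4/9, 5/9), each row's expected payoff is r1: 2; r2: 5; r3: 8/9.
Taking the (7/10, 1/5, 1/10)-weighted average: (7/10)·(2) + (1/5)·(5) + (1/10)·(8/9) = 112/45.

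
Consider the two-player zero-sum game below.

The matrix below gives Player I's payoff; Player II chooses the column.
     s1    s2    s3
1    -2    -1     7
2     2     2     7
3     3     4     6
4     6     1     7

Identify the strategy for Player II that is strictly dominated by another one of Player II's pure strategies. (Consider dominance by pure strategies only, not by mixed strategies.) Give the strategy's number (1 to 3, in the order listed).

3

Player II prefers columns that give Player I less. Compare s3 with s1: -2 < 7, 2 < 7, 3 < 6, 6 < 7.
So s1 strictly dominates s3 for Player II; s3 is strictly dominated.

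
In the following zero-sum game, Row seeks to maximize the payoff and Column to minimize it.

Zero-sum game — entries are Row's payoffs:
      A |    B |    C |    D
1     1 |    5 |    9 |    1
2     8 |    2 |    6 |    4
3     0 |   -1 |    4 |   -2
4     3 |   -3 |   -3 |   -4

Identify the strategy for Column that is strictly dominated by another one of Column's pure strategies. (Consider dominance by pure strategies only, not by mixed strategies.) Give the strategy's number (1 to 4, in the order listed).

Column prefers columns that give Row less. Compare C with D: 1 < 9, 4 < 6, -2 < 4, -4 < -3.
So D strictly dominates C for Column; C is strictly dominated.

3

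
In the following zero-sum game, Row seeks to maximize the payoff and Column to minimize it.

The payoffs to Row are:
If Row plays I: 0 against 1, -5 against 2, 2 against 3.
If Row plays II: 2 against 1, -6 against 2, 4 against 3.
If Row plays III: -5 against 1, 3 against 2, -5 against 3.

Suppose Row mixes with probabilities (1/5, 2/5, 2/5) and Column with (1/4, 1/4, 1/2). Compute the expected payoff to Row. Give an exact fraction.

-17/20

Against (1/4, 1/4, 1/2), each row's expected payoff is I: -1/4; II: 1; III: -3.
Taking the (1/5, 2/5, 2/5)-weighted average: (1/5)·(-1/4) + (2/5)·(1) + (2/5)·(-3) = -17/20.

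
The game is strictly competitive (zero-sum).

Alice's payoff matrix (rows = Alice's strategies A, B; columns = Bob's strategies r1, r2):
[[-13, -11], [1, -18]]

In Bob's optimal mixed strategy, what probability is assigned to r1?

Row minima are -13 and -18, so Alice's maximin is -13; column maxima are 1 and -11, so Bob's minimax is -11. These differ, so the equilibrium is in mixed strategies.
Let Bob play r1 with probability q. Alice is indifferent when −13q − 11(1−q) = q − 18(1−q), giving q = 1/3.

1/3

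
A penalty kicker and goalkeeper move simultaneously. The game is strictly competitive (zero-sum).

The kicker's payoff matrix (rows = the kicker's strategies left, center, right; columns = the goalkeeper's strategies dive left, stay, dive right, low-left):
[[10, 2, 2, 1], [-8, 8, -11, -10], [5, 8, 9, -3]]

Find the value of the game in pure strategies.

Row minima: 1, -11, -3 → the kicker's maximin is 1.
Column maxima: 10, 8, 9, 1 → the goalkeeper's minimax is 1.
They coincide at (left, low-left), so the value is 1.

1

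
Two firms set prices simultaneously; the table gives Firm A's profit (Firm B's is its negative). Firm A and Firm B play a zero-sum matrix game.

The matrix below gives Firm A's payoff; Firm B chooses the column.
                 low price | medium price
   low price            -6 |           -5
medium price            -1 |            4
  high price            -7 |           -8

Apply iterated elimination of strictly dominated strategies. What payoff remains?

-1

Row low price is strictly dominated by row medium price (-1>-6, 4>-5); eliminate low price.
Row high price is strictly dominated by row medium price (-1>-7, 4>-8); eliminate high price.
Column medium price is strictly dominated by low price for Firm B (-1<4); eliminate medium price.
Only (medium price, low price) remains, with payoff -1.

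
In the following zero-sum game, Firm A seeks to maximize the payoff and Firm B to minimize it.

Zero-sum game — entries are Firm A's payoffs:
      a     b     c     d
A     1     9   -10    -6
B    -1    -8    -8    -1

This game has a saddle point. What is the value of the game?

-8

Row minima: -10, -8 → Firm A's maximin is -8.
Column maxima: 1, 9, -8, -1 → Firm B's minimax is -8.
They coincide at (B, c), so the value is -8.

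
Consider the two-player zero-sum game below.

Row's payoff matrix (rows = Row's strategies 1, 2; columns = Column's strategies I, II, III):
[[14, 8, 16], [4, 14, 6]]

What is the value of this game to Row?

Column III is strictly dominated by I for Column (it gives Row more in every row).
The remaining 2×2 game on (1, 2) × (I, II) has no saddle point. Let Row play 1 with probability p; indifference gives 14p + 4(1−p) = 8p + 14(1−p), so p = 5/8.
Similarly Column's optimal q on I is 3/8, and the value is 14·(3/8) + (8)·(5/8) = 41/4.

41/4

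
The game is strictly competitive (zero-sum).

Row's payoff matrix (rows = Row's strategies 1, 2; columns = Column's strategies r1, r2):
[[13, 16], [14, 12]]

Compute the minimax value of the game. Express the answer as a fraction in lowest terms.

68/5

Row minima are 13 and 12, so Row's maximin is 13; column maxima are 14 and 16, so Column's minimax is 14. These differ, so the equilibrium is in mixed strategies.
Let Row play 1 with probability p. Column is indifferent when 13p + 14(1−p) = 16p + 12(1−p), giving p = 2/5.
Let Column play r1 with probability q. Row is indifferent when 13q + 16(1−q) = 14q + 12(1−q), giving q = 4/5.
The value is 13·(4/5) + (16)·(1/5) = 68/5.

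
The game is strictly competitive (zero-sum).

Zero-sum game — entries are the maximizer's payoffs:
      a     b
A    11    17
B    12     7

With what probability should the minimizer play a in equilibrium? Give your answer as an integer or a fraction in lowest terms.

10/11

Row minima are 11 and 7, so the maximizer's maximin is 11; column maxima are 12 and 17, so the minimizer's minimax is 12. These differ, so the equilibrium is in mixed strategies.
Let the minimizer play a with probability q. The maximizer is indifferent when 11q + 17(1−q) = 12q + 7(1−q), giving q = 10/11.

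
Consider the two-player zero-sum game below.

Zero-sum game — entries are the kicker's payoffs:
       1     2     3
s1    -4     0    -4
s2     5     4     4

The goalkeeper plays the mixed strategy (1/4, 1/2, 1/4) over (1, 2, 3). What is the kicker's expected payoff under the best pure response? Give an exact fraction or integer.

s1: (-4)·(1/4) + (0)·(1/2) + (-4)·(1/4) = -2.
s2: (5)·(1/4) + (4)·(1/2) + (4)·(1/4) = 17/4.
The best pure response is s2 with expected payoff 17/4.

17/4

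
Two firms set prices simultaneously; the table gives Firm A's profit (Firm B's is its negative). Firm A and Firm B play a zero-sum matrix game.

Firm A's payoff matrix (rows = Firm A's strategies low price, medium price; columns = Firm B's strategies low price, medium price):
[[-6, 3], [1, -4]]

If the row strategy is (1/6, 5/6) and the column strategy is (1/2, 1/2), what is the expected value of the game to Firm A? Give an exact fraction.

Against (1/2, 1/2), each row's expected payoff is low price: -3/2; medium price: -3/2.
Taking the (1/6, 5/6)-weighted average: (1/6)·(-3/2) + (5/6)·(-3/2) = -3/2.

-3/2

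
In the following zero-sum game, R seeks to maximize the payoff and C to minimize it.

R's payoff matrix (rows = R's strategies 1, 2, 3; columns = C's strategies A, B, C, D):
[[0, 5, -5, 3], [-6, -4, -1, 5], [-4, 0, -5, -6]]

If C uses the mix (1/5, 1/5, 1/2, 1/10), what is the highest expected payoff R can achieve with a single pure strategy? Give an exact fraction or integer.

-6/5

1: (0)·(1/5) + (5)·(1/5) + (-5)·(1/2) + (3)·(1/10) = -6/5.
2: (-6)·(1/5) + (-4)·(1/5) + (-1)·(1/2) + (5)·(1/10) = -2.
3: (-4)·(1/5) + (0)·(1/5) + (-5)·(1/2) + (-6)·(1/10) = -39/10.
The best pure response is 1 with expected payoff -6/5.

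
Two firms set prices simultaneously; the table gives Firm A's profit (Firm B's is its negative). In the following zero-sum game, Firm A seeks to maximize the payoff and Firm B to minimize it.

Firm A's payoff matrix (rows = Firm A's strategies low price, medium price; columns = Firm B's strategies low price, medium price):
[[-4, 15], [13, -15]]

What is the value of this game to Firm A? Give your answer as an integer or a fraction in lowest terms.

Row minima are -4 and -15, so Firm A's maximin is -4; column maxima are 13 and 15, so Firm B's minimax is 13. These differ, so the equilibrium is in mixed strategies.
Let Firm A play low price with probability p. Firm B is indifferent when −4p + 13(1−p) = 15p − 15(1−p), giving p = 28/47.
Let Firm B play low price with probability q. Firm A is indifferent when −4q + 15(1−q) = 13q − 15(1−q), giving q = 30/47.
The value is -4·(30/47) + (15)·(17/47) = 135/47.

135/47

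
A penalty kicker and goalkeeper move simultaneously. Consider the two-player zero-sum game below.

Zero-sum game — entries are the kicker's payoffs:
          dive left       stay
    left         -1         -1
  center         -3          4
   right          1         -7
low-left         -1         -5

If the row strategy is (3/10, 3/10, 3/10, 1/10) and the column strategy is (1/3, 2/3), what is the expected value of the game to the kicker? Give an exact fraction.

-22/15

Against (1/3, 2/3), each row's expected payoff is left: -1; center: 5/3; right: -13/3; low-left: -11/3.
Taking the (3/10, 3/10, 3/10, 1/10)-weighted average: (3/10)·(-1) + (3/10)·(5/3) + (3/10)·(-13/3) + (1/10)·(-11/3) = -22/15.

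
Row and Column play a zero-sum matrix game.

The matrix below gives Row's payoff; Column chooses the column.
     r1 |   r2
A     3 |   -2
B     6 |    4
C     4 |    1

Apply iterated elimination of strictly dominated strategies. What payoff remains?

Column r1 is strictly dominated by r2 for Column (-2<3, 4<6, 1<4); eliminate r1.
Row C is strictly dominated by row B (4>1); eliminate C.
Row A is strictly dominated by row B (4>-2); eliminate A.
Only (B, r2) remains, with payoff 4.

4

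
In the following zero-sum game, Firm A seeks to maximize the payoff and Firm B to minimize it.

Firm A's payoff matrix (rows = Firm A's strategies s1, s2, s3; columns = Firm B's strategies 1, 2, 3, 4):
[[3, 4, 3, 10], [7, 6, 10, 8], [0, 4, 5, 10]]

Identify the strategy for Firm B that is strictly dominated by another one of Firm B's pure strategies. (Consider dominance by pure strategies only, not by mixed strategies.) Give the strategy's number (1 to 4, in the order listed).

Firm B prefers columns that give Firm A less. Compare 4 with 1: 3 < 10, 7 < 8, 0 < 10.
So 1 strictly dominates 4 for Firm B; 4 is strictly dominated.

4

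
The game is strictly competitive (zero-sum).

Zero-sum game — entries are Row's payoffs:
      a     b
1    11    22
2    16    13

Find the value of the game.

Row minima are 11 and 13, so Row's maximin is 13; column maxima are 16 and 22, so Column's minimax is 16. These differ, so the equilibrium is in mixed strategies.
Let Row play 1 with probability p. Column is indifferent when 11p + 16(1−p) = 22p + 13(1−p), giving p = 3/14.
Let Column play a with probability q. Row is indifferent when 11q + 22(1−q) = 16q + 13(1−q), giving q = 9/14.
The value is 11·(9/14) + (22)·(5/14) = 209/14.

209/14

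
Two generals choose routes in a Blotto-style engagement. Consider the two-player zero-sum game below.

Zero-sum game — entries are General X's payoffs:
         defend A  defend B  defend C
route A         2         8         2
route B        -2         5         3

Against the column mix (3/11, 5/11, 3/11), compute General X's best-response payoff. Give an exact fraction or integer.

route A: (2)·(3/11) + (8)·(5/11) + (2)·(3/11) = 52/11.
route B: (-2)·(3/11) + (5)·(5/11) + (3)·(3/11) = 28/11.
The best pure response is route A with expected payoff 52/11.

52/11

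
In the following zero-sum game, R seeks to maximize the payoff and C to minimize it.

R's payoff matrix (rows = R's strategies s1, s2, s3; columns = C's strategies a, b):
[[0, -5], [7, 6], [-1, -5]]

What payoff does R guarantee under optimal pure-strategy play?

6

Row minima: -5, 6, -5 → R's maximin is 6.
Column maxima: 7, 6 → C's minimax is 6.
They coincide at (s2, b), so the value is 6.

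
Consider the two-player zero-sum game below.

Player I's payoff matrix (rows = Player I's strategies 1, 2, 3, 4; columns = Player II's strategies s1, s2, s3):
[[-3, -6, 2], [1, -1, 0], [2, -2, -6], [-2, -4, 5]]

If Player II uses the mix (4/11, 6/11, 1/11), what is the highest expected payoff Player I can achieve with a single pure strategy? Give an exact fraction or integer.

-2/11

1: (-3)·(4/11) + (-6)·(6/11) + (2)·(1/11) = -46/11.
2: (1)·(4/11) + (-1)·(6/11) + (0)·(1/11) = -2/11.
3: (2)·(4/11) + (-2)·(6/11) + (-6)·(1/11) = -10/11.
4: (-2)·(4/11) + (-4)·(6/11) + (5)·(1/11) = -27/11.
The best pure response is 2 with expected payoff -2/11.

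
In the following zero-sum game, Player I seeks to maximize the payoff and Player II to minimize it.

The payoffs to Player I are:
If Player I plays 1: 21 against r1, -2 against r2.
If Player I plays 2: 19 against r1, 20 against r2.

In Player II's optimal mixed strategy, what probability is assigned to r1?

Row minima are -2 and 19, so Player I's maximin is 19; column maxima are 21 and 20, so Player II's minimax is 20. These differ, so the equilibrium is in mixed strategies.
Let Player II play r1 with probability q. Player I is indifferent when 21q − 2(1−q) = 19q + 20(1−q), giving q = 11/12.

11/12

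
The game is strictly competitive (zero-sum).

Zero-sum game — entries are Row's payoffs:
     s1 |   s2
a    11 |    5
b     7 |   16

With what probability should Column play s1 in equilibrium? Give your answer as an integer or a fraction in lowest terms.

Row minima are 5 and 7, so Row's maximin is 7; column maxima are 11 and 16, so Column's minimax is 11. These differ, so the equilibrium is in mixed strategies.
Let Column play s1 with probability q. Row is indifferent when 11q + 5(1−q) = 7q + 16(1−q), giving q = 11/15.

11/15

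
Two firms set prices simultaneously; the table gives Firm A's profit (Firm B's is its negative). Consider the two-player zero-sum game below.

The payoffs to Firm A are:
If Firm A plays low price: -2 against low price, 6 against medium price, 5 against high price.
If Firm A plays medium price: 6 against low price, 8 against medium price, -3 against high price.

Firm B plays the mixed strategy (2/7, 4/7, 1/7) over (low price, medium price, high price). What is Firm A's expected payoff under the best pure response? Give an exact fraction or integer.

41/7

low price: (-2)·(2/7) + (6)·(4/7) + (5)·(1/7) = 25/7.
medium price: (6)·(2/7) + (8)·(4/7) + (-3)·(1/7) = 41/7.
The best pure response is medium price with expected payoff 41/7.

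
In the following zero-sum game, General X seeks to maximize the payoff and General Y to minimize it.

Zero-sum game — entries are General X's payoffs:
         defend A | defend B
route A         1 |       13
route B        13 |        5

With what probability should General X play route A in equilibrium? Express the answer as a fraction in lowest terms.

Row minima are 1 and 5, so General X's maximin is 5; column maxima are 13 and 13, so General Y's minimax is 13. These differ, so the equilibrium is in mixed strategies.
Let General X play route A with probability p. General Y is indifferent when p + 13(1−p) = 13p + 5(1−p), giving p = 2/5.

2/5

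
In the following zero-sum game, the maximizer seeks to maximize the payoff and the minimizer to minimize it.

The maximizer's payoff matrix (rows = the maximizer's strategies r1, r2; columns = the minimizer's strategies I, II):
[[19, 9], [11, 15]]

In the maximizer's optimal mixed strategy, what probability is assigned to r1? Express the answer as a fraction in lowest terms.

2/7

Row minima are 9 and 11, so the maximizer's maximin is 11; column maxima are 19 and 15, so the minimizer's minimax is 15. These differ, so the equilibrium is in mixed strategies.
Let the maximizer play r1 with probability p. The minimizer is indifferent when 19p + 11(1−p) = 9p + 15(1−p), giving p = 2/7.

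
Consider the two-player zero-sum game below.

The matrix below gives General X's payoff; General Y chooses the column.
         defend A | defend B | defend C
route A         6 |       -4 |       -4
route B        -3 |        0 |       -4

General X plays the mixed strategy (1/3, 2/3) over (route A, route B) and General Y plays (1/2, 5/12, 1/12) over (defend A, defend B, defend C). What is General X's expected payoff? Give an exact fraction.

-8/9

Against (1/2, 5/12, 1/12), each row's expected payoff is route A: 1; route B: -11/6.
Taking the (1/3, 2/3)-weighted average: (1/3)·(1) + (2/3)·(-11/6) = -8/9.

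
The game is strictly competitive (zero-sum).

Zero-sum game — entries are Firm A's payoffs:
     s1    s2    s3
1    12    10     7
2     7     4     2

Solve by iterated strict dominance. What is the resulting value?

7

Row 2 is strictly dominated by row 1 (12>7, 10>4, 7>2); eliminate 2.
Column s1 is strictly dominated by s2 for Firm B (10<12); eliminate s1.
Column s2 is strictly dominated by s3 for Firm B (7<10); eliminate s2.
Only (1, s3) remains, with payoff 7.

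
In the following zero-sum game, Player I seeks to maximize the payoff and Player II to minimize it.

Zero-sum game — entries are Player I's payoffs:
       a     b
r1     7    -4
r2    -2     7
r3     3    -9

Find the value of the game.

Row r3 is strictly dominated by row r1, so Player I never plays it.
The remaining 2×2 game on (r1, r2) × (a, b) has no saddle point. Let Player I play r1 with probability p; indifference gives 7p − 2(1−p) = −4p + 7(1−p), so p = 9/20.
Similarly Player II's optimal q on a is 11/20, and the value is 7·(11/20) + (-4)·(9/20) = 41/20.

41/20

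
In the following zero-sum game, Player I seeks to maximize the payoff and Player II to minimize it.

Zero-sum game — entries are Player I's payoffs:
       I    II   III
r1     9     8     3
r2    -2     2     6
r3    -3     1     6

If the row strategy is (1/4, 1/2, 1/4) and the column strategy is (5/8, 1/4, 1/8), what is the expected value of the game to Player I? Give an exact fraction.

Against (5/8, 1/4, 1/8), each row's expected payoff is r1: 8; r2: 0; r3: -7/8.
Taking the (1/4, 1/2, 1/4)-weighted average: (1/4)·(8) + (1/2)·(0) + (1/4)·(-7/8) = 57/32.

57/32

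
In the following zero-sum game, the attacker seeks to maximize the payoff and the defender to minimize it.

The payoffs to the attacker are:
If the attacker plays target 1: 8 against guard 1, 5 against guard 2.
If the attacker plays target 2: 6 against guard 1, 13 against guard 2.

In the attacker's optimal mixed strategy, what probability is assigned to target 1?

Row minima are 5 and 6, so the attacker's maximin is 6; column maxima are 8 and 13, so the defender's minimax is 8. These differ, so the equilibrium is in mixed strategies.
Let the attacker play target 1 with probability p. The defender is indifferent when 8p + 6(1−p) = 5p + 13(1−p), giving p = 7/10.

7/10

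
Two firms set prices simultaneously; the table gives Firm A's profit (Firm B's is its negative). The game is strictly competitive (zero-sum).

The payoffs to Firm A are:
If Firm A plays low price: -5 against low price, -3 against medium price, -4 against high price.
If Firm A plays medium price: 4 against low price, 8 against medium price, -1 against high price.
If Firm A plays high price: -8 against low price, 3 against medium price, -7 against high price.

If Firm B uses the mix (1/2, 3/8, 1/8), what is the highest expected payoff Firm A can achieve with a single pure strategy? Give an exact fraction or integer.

39/8

low price: (-5)·(1/2) + (-3)·(3/8) + (-4)·(1/8) = -33/8.
medium price: (4)·(1/2) + (8)·(3/8) + (-1)·(1/8) = 39/8.
high price: (-8)·(1/2) + (3)·(3/8) + (-7)·(1/8) = -15/4.
The best pure response is medium price with expected payoff 39/8.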